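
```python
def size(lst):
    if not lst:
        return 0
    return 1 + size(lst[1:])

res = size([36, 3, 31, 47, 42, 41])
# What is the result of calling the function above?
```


size([36, 3, 31, 47, 42, 41])
= 1 + size([3, 31, 47, 42, 41])
= 1 + 1 + size([31, 47, 42, 41])
= 1 + 1 + 1 + size([47, 42, 41])
= 1 + 1 + 1 + 1 + size([42, 41])
= 1 + 1 + 1 + 1 + 1 + size([41])
= 1 + 1 + 1 + 1 + 1 + 1 + size([])
= 1 + 1 + 1 + 1 + 1 + 1 + 0
= 6


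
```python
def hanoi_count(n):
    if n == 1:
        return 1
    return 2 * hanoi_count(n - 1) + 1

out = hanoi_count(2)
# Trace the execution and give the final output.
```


hanoi_count(2)
= 2 * hanoi_count(1) + 1
Now compute bottom-up:
hanoi_count(1) = 1
hanoi_count(2) = 2 * 1 + 1 = 3
= 3


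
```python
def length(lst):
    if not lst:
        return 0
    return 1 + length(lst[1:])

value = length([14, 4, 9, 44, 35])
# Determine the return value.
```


length([14, 4, 9, 44, 35])
= 1 + length([4, 9, 44, 35])
= 1 + 1 + length([9, 44, 35])
= 1 + 1 + 1 + length([44, 35])
= 1 + 1 + 1 + 1 + length([35])
= 1 + 1 + 1 + 1 + 1 + length([])
= 1 + 1 + 1 + 1 + 1 + 0
= 5


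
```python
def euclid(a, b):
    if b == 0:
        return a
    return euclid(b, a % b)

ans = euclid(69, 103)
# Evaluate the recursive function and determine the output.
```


euclid(69, 103)
= euclid(103, 69 % 103) = euclid(103, 69)
= euclid(69, 103 % 69) = euclid(69, 34)
= euclid(34, 69 % 34) = euclid(34, 1)
= euclid(1, 34 % 1) = euclid(1, 0)
b == 0, return a = 1


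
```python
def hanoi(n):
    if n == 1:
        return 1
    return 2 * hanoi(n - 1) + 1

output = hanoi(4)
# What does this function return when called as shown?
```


hanoi(4)
= 2 * hanoi(3) + 1
= 2 * (2 * hanoi(2) + 1) + 1
= 2 * (2 * (2 * hanoi(1) + 1) + 1) + 1
Now compute bottom-up:
hanoi(1) = 1
hanoi(2) = 2 * 1 + 1 = 3
hanoi(3) = 2 * 3 + 1 = 7
hanoi(4) = 2 * 7 + 1 = 15
= 15


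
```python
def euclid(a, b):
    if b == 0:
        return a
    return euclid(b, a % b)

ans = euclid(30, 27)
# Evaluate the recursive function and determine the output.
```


euclid(30, 27)
= euclid(27, 30 % 27) = euclid(27, 3)
= euclid(3, 27 % 3) = euclid(3, 0)
b == 0, return a = 3


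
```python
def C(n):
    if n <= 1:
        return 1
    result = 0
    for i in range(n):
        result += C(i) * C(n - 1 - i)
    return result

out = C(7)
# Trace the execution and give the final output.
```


C(7)
= sum of C(i) * C(7-1-i) for i in 0..6
First compute sub-values bottom-up:
  C(0) = 1, C(1) = 1
  C(2) = 1*1 + 1*1 = 2
  C(3) = 1*2 + 1*1 + 2*1 = 5
  C(4) = 1*5 + 1*2 + 2*1 + 5*1 = 14
  C(5) = 1*14 + 1*5 + 2*2 + 5*1 + 14*1 = 42
  C(6) = 1*42 + 1*14 + 2*5 + 5*2 + 14*1 + 42*1 = 132
Now C(7):
  C(0)*C(6) = 1*132 = 132
  C(1)*C(5) = 1*42 = 42
  C(2)*C(4) = 2*14 = 28
  C(3)*C(3) = 5*5 = 25
  C(4)*C(2) = 14*2 = 28
  C(5)*C(1) = 42*1 = 42
  C(6)*C(0) = 132*1 = 132
= 132 + 42 + 28 + 25 + 28 + 42 + 132
= 429


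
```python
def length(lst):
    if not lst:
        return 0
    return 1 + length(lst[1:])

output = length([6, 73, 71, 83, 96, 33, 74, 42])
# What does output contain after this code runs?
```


length([6, 73, 71, 83, 96, 33, 74, 42])
= 1 + length([73, 71, 83, 96, 33, 74, 42])
= 1 + 1 + length([71, 83, 96, 33, 74, 42])
= 1 + 1 + 1 + length([83, 96, 33, 74, 42])
= 1 + 1 + 1 + 1 + length([96, 33, 74, 42])
= 1 + 1 + 1 + 1 + 1 + length([33, 74, 42])
= 1 + 1 + 1 + 1 + 1 + 1 + length([74, 42])
= 1 + 1 + 1 + 1 + 1 + 1 + 1 + length([42])
= 1 + 1 + 1 + 1 + 1 + 1 + 1 + 1 + length([])
= 1 + 1 + 1 + 1 + 1 + 1 + 1 + 1 + 0
= 8


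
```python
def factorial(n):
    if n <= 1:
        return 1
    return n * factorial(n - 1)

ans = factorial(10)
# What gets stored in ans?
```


factorial(10)
= 10 * factorial(9)
= 10 * 9 * factorial(8)
= 10 * 9 * 8 * factorial(7)
= 10 * 9 * 8 * 7 * factorial(6)
= 10 * 9 * 8 * 7 * 6 * factorial(5)
= 10 * 9 * 8 * 7 * 6 * 5 * factorial(4)
= 10 * 9 * 8 * 7 * 6 * 5 * 4 * factorial(3)
= 10 * 9 * 8 * 7 * 6 * 5 * 4 * 3 * factorial(2)
= 10 * 9 * 8 * 7 * 6 * 5 * 4 * 3 * 2 * factorial(1)
= 10 * 9 * 8 * 7 * 6 * 5 * 4 * 3 * 2 * 1
= 3628800


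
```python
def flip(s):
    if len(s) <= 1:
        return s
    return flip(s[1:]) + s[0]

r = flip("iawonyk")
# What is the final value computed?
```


flip("iawonyk")
= flip("awonyk") + "i"
= flip("wonyk") + "a" + "i"
= flip("onyk") + "w" + "a" + "i"
= flip("nyk") + "o" + "w" + "a" + "i"
= flip("yk") + "n" + "o" + "w" + "a" + "i"
= flip("k") + "y" + "n" + "o" + "w" + "a" + "i"
= "k" + "y" + "n" + "o" + "w" + "a" + "i"
= "kynowai"


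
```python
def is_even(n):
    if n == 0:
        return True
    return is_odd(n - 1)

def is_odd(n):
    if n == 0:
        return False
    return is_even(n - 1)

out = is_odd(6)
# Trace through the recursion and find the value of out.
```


is_odd(6)
= is_even(5)
= is_odd(4)
= is_even(3)
= is_odd(2)
= is_even(1)
= is_odd(0)
n == 0: return False
= False


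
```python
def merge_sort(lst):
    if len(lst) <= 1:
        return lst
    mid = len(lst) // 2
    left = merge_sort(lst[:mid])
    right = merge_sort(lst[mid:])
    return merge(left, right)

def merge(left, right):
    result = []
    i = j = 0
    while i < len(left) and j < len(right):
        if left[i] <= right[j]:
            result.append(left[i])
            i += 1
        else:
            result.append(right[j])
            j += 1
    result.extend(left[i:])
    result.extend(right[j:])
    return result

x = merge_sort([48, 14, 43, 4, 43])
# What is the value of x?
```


merge_sort([48, 14, 43, 4, 43])
Split into [48, 14] and [43, 4, 43]
Left sorted: [14, 48]
Right sorted: [4, 43, 43]
Merge [14, 48] and [4, 43, 43]
= [4, 14, 43, 43, 48]


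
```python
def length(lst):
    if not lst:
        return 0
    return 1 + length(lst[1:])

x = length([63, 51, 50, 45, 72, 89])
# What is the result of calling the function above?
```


length([63, 51, 50, 45, 72, 89])
= 1 + length([51, 50, 45, 72, 89])
= 1 + 1 + length([50, 45, 72, 89])
= 1 + 1 + 1 + length([45, 72, 89])
= 1 + 1 + 1 + 1 + length([72, 89])
= 1 + 1 + 1 + 1 + 1 + length([89])
= 1 + 1 + 1 + 1 + 1 + 1 + length([])
= 1 + 1 + 1 + 1 + 1 + 1 + 0
= 6


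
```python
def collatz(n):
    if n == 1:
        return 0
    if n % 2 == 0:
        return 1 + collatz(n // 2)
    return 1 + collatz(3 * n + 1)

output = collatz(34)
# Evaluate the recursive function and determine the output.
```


collatz(34)
34 is even -> collatz(17)
17 is odd -> 3*17+1 = 52 -> collatz(52)
52 is even -> collatz(26)
26 is even -> collatz(13)
13 is odd -> 3*13+1 = 40 -> collatz(40)
40 is even -> collatz(20)
20 is even -> collatz(10)
10 is even -> collatz(5)
5 is odd -> 3*5+1 = 16 -> collatz(16)
16 is even -> collatz(8)
8 is even -> collatz(4)
4 is even -> collatz(2)
2 is even -> collatz(1)
Reached 1 after 13 steps
= 13


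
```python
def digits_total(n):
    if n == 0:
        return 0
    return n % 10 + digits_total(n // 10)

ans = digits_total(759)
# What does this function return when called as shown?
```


digits_total(759)
= 9 + digits_total(75)
= 9 + 5 + digits_total(7)
= 9 + 5 + 7 + digits_total(0)
= 9 + 5 + 7 + 0
= 21


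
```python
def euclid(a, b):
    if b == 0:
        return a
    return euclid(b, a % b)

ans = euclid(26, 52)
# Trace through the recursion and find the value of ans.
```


euclid(26, 52)
= euclid(52, 26 % 52) = euclid(52, 26)
= euclid(26, 52 % 26) = euclid(26, 0)
b == 0, return a = 26


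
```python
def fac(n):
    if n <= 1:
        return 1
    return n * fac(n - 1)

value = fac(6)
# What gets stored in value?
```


fac(6)
= 6 * fac(5)
= 6 * 5 * fac(4)
= 6 * 5 * 4 * fac(3)
= 6 * 5 * 4 * 3 * fac(2)
= 6 * 5 * 4 * 3 * 2 * fac(1)
= 6 * 5 * 4 * 3 * 2 * 1
= 720


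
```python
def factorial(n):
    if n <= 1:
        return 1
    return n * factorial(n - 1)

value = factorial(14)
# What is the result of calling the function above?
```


factorial(14)
= 14 * factorial(13)
= 14 * 13 * factorial(12)
= 14 * 13 * 12 * factorial(11)
= 14 * 13 * 12 * 11 * factorial(10)
= 14 * 13 * 12 * 11 * 10 * factorial(9)
= 14 * 13 * 12 * 11 * 10 * 9 * factorial(8)
= 14 * 13 * 12 * 11 * 10 * 9 * 8 * factorial(7)
= 14 * 13 * 12 * 11 * 10 * 9 * 8 * 7 * factorial(6)
= 14 * 13 * 12 * 11 * 10 * 9 * 8 * 7 * 6 * factorial(5)
= 14 * 13 * 12 * 11 * 10 * 9 * 8 * 7 * 6 * 5 * factorial(4)
= 14 * 13 * 12 * 11 * 10 * 9 * 8 * 7 * 6 * 5 * 4 * factorial(3)
= 14 * 13 * 12 * 11 * 10 * 9 * 8 * 7 * 6 * 5 * 4 * 3 * factorial(2)
= 14 * 13 * 12 * 11 * 10 * 9 * 8 * 7 * 6 * 5 * 4 * 3 * 2 * factorial(1)
= 14 * 13 * 12 * 11 * 10 * 9 * 8 * 7 * 6 * 5 * 4 * 3 * 2 * 1
= 87178291200


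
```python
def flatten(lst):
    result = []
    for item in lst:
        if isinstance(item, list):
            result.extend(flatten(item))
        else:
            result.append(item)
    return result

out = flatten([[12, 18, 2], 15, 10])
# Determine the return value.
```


flatten([[12, 18, 2], 15, 10])
Processing each element:
  [12, 18, 2] is a list -> flatten recursively -> [12, 18, 2]
  15 is not a list -> append 15
  10 is not a list -> append 10
= [12, 18, 2, 15, 10]


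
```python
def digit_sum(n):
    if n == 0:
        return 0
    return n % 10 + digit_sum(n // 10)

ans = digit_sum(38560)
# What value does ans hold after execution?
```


digit_sum(38560)
= 0 + digit_sum(3856)
= 0 + 6 + digit_sum(385)
= 0 + 6 + 5 + digit_sum(38)
= 0 + 6 + 5 + 8 + digit_sum(3)
= 0 + 6 + 5 + 8 + 3 + digit_sum(0)
= 0 + 6 + 5 + 8 + 3 + 0
= 22


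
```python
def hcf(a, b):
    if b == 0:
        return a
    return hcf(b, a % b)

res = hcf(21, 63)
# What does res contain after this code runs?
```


hcf(21, 63)
= hcf(63, 21 % 63) = hcf(63, 21)
= hcf(21, 63 % 21) = hcf(21, 0)
b == 0, return a = 21


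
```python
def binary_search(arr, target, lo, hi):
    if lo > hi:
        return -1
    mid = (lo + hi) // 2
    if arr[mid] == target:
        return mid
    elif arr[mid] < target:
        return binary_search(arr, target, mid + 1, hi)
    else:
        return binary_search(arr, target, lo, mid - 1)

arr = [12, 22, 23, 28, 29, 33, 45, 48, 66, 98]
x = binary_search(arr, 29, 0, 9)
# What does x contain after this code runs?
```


binary_search(arr, 29, 0, 9)
lo=0, hi=9, mid=4, arr[mid]=29
arr[4] == 29, found at index 4
= 4


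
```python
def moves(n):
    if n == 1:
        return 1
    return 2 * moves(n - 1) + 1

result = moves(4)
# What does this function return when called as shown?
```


moves(4)
= 2 * moves(3) + 1
= 2 * (2 * moves(2) + 1) + 1
= 2 * (2 * (2 * moves(1) + 1) + 1) + 1
Now compute bottom-up:
moves(1) = 1
moves(2) = 2 * 1 + 1 = 3
moves(3) = 2 * 3 + 1 = 7
moves(4) = 2 * 7 + 1 = 15
= 15


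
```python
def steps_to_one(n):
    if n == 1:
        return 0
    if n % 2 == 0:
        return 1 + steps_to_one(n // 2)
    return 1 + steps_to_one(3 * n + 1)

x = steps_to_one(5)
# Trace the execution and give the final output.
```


steps_to_one(5)
5 is odd -> 3*5+1 = 16 -> steps_to_one(16)
16 is even -> steps_to_one(8)
8 is even -> steps_to_one(4)
4 is even -> steps_to_one(2)
2 is even -> steps_to_one(1)
Reached 1 after 5 steps
= 5


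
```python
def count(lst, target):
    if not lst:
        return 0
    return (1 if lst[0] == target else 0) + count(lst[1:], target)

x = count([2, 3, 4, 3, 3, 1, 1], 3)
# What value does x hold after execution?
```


count([2, 3, 4, 3, 3, 1, 1], 3)
lst[0]=2 != 3: 0 + count([3, 4, 3, 3, 1, 1], 3)
lst[0]=3 == 3: 1 + count([4, 3, 3, 1, 1], 3)
lst[0]=4 != 3: 0 + count([3, 3, 1, 1], 3)
lst[0]=3 == 3: 1 + count([3, 1, 1], 3)
lst[0]=3 == 3: 1 + count([1, 1], 3)
lst[0]=1 != 3: 0 + count([1], 3)
lst[0]=1 != 3: 0 + count([], 3)
= 3


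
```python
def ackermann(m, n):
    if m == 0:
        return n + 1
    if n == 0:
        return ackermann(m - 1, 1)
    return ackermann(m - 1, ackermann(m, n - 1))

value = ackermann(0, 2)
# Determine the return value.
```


ackermann(0, 2)
m == 0: return 2 + 1 = 3
= 3


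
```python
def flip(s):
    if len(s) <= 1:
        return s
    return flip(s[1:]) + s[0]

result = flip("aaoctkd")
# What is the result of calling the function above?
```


flip("aaoctkd")
= flip("aoctkd") + "a"
= flip("octkd") + "a" + "a"
= flip("ctkd") + "o" + "a" + "a"
= flip("tkd") + "c" + "o" + "a" + "a"
= flip("kd") + "t" + "c" + "o" + "a" + "a"
= flip("d") + "k" + "t" + "c" + "o" + "a" + "a"
= "d" + "k" + "t" + "c" + "o" + "a" + "a"
= "dktcoaa"


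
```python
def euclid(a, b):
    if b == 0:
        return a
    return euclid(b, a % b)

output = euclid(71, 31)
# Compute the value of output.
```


euclid(71, 31)
= euclid(31, 71 % 31) = euclid(31, 9)
= euclid(9, 31 % 9) = euclid(9, 4)
= euclid(4, 9 % 4) = euclid(4, 1)
= euclid(1, 4 % 1) = euclid(1, 0)
b == 0, return a = 1


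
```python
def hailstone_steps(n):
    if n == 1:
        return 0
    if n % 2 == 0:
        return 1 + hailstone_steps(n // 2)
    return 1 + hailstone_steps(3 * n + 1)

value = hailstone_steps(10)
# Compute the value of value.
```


hailstone_steps(10)
10 is even -> hailstone_steps(5)
5 is odd -> 3*5+1 = 16 -> hailstone_steps(16)
16 is even -> hailstone_steps(8)
8 is even -> hailstone_steps(4)
4 is even -> hailstone_steps(2)
2 is even -> hailstone_steps(1)
Reached 1 after 6 steps
= 6


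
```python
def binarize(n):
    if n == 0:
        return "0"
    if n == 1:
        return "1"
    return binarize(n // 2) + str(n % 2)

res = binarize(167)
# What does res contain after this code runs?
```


binarize(167)
= binarize(83) + "1"
= binarize(41) + "1" + "1"
= binarize(20) + "1" + "1" + "1"
= binarize(10) + "0" + "1" + "1" + "1"
= binarize(5) + "0" + "0" + "1" + "1" + "1"
= binarize(2) + "1" + "0" + "0" + "1" + "1" + "1"
= binarize(1) + "0" + "1" + "0" + "0" + "1" + "1" + "1"
= "1" + "0" + "1" + "0" + "0" + "1" + "1" + "1"
= "10100111"


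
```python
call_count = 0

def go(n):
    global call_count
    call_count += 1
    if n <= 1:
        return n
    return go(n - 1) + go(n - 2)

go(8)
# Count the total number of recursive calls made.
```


go(8) calls go(7) and go(6); each non-base call branches into two more.
Let C(k) = total number of calls made by go(k), including the call to go(k) itself.
Base cases: C(0) = 1, C(1) = 1
Recurrence: C(k) = 1 + C(k-1) + C(k-2)
  C(2) = 1 + C(1) + C(0) = 1 + 1 + 1 = 3
  C(3) = 1 + C(2) + C(1) = 1 + 3 + 1 = 5
  C(4) = 1 + C(3) + C(2) = 1 + 5 + 3 = 9
  C(5) = 1 + C(4) + C(3) = 1 + 9 + 5 = 15
  C(6) = 1 + C(5) + C(4) = 1 + 15 + 9 = 25
  C(7) = 1 + C(6) + C(5) = 1 + 25 + 15 = 41
  C(8) = 1 + C(7) + C(6) = 1 + 41 + 25 = 67
Total calls = C(8) = 67


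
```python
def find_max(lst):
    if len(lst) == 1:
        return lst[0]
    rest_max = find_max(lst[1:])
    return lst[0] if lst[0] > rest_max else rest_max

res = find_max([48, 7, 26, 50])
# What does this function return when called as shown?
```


find_max([48, 7, 26, 50])
= compare 48 with find_max([7, 26, 50])
= compare 7 with find_max([26, 50])
= compare 26 with find_max([50])
Base: find_max([50]) = 50
compare 26 with 50: max = 50
compare 7 with 50: max = 50
compare 48 with 50: max = 50
= 50


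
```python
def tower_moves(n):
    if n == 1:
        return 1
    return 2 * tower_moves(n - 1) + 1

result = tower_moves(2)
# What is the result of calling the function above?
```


tower_moves(2)
= 2 * tower_moves(1) + 1
Now compute bottom-up:
tower_moves(1) = 1
tower_moves(2) = 2 * 1 + 1 = 3
= 3


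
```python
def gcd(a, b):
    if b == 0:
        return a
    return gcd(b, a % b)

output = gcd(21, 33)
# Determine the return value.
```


gcd(21, 33)
= gcd(33, 21 % 33) = gcd(33, 21)
= gcd(21, 33 % 21) = gcd(21, 12)
= gcd(12, 21 % 12) = gcd(12, 9)
= gcd(9, 12 % 9) = gcd(9, 3)
= gcd(3, 9 % 3) = gcd(3, 0)
b == 0, return a = 3


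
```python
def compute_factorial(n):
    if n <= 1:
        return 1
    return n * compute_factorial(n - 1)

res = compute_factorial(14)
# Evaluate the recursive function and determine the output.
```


compute_factorial(14)
= 14 * compute_factorial(13)
= 14 * 13 * compute_factorial(12)
= 14 * 13 * 12 * compute_factorial(11)
= 14 * 13 * 12 * 11 * compute_factorial(10)
= 14 * 13 * 12 * 11 * 10 * compute_factorial(9)
= 14 * 13 * 12 * 11 * 10 * 9 * compute_factorial(8)
= 14 * 13 * 12 * 11 * 10 * 9 * 8 * compute_factorial(7)
= 14 * 13 * 12 * 11 * 10 * 9 * 8 * 7 * compute_factorial(6)
= 14 * 13 * 12 * 11 * 10 * 9 * 8 * 7 * 6 * compute_factorial(5)
= 14 * 13 * 12 * 11 * 10 * 9 * 8 * 7 * 6 * 5 * compute_factorial(4)
= 14 * 13 * 12 * 11 * 10 * 9 * 8 * 7 * 6 * 5 * 4 * compute_factorial(3)
= 14 * 13 * 12 * 11 * 10 * 9 * 8 * 7 * 6 * 5 * 4 * 3 * compute_factorial(2)
= 14 * 13 * 12 * 11 * 10 * 9 * 8 * 7 * 6 * 5 * 4 * 3 * 2 * compute_factorial(1)
= 14 * 13 * 12 * 11 * 10 * 9 * 8 * 7 * 6 * 5 * 4 * 3 * 2 * 1
= 87178291200


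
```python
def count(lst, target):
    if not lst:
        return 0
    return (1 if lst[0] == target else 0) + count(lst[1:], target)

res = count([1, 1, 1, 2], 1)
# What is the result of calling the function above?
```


count([1, 1, 1, 2], 1)
lst[0]=1 == 1: 1 + count([1, 1, 2], 1)
lst[0]=1 == 1: 1 + count([1, 2], 1)
lst[0]=1 == 1: 1 + count([2], 1)
lst[0]=2 != 1: 0 + count([], 1)
= 3


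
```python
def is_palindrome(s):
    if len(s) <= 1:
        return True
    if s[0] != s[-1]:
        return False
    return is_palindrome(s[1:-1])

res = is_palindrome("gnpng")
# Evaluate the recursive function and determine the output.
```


is_palindrome("gnpng")
"gnpng": s[0]='g' == s[-1]='g' -> is_palindrome("npn")
"npn": s[0]='n' == s[-1]='n' -> is_palindrome("p")
"p": len <= 1 -> True
= True


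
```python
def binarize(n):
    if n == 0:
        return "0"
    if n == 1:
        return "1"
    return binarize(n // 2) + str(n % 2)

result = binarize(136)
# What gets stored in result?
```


binarize(136)
= binarize(68) + "0"
= binarize(34) + "0" + "0"
= binarize(17) + "0" + "0" + "0"
= binarize(8) + "1" + "0" + "0" + "0"
= binarize(4) + "0" + "1" + "0" + "0" + "0"
= binarize(2) + "0" + "0" + "1" + "0" + "0" + "0"
= binarize(1) + "0" + "0" + "0" + "1" + "0" + "0" + "0"
= "1" + "0" + "0" + "0" + "1" + "0" + "0" + "0"
= "10001000"


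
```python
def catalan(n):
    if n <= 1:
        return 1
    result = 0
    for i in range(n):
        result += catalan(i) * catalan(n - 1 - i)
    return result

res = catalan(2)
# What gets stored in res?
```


catalan(2)
= sum of catalan(i) * catalan(2-1-i) for i in 0..1
  catalan(0)*catalan(1) = 1*1 = 1
  catalan(1)*catalan(0) = 1*1 = 1
= 1 + 1
= 2


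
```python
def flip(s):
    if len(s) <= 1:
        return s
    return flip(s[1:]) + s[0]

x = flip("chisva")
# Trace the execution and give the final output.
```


flip("chisva")
= flip("hisva") + "c"
= flip("isva") + "h" + "c"
= flip("sva") + "i" + "h" + "c"
= flip("va") + "s" + "i" + "h" + "c"
= flip("a") + "v" + "s" + "i" + "h" + "c"
= "a" + "v" + "s" + "i" + "h" + "c"
= "avsihc"


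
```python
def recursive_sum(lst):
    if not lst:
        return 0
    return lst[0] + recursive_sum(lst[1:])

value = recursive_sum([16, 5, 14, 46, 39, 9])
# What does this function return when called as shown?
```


recursive_sum([16, 5, 14, 46, 39, 9])
= 16 + recursive_sum([5, 14, 46, 39, 9])
= 16 + 5 + recursive_sum([14, 46, 39, 9])
= 16 + 5 + 14 + recursive_sum([46, 39, 9])
= 16 + 5 + 14 + 46 + recursive_sum([39, 9])
= 16 + 5 + 14 + 46 + 39 + recursive_sum([9])
= 16 + 5 + 14 + 46 + 39 + 9 + recursive_sum([])
= 16 + 5 + 14 + 46 + 39 + 9 + 0
= 129


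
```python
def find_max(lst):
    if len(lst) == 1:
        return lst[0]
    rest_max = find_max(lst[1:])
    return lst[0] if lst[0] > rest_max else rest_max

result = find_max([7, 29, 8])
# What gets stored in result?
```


find_max([7, 29, 8])
= compare 7 with find_max([29, 8])
= compare 29 with find_max([8])
Base: find_max([8]) = 8
compare 29 with 8: max = 29
compare 7 with 29: max = 29
= 29


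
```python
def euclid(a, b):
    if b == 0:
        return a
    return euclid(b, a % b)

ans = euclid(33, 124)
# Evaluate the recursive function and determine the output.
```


euclid(33, 124)
= euclid(124, 33 % 124) = euclid(124, 33)
= euclid(33, 124 % 33) = euclid(33, 25)
= euclid(25, 33 % 25) = euclid(25, 8)
= euclid(8, 25 % 8) = euclid(8, 1)
= euclid(1, 8 % 1) = euclid(1, 0)
b == 0, return a = 1


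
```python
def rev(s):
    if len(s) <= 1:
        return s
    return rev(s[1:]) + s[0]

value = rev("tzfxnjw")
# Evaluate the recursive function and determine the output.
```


rev("tzfxnjw")
= rev("zfxnjw") + "t"
= rev("fxnjw") + "z" + "t"
= rev("xnjw") + "f" + "z" + "t"
= rev("njw") + "x" + "f" + "z" + "t"
= rev("jw") + "n" + "x" + "f" + "z" + "t"
= rev("w") + "j" + "n" + "x" + "f" + "z" + "t"
= "w" + "j" + "n" + "x" + "f" + "z" + "t"
= "wjnxfzt"


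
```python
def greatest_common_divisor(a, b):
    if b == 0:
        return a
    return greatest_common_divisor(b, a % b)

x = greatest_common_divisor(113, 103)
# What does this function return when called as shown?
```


greatest_common_divisor(113, 103)
= greatest_common_divisor(103, 113 % 103) = greatest_common_divisor(103, 10)
= greatest_common_divisor(10, 103 % 10) = greatest_common_divisor(10, 3)
= greatest_common_divisor(3, 10 % 3) = greatest_common_divisor(3, 1)
= greatest_common_divisor(1, 3 % 1) = greatest_common_divisor(1, 0)
b == 0, return a = 1


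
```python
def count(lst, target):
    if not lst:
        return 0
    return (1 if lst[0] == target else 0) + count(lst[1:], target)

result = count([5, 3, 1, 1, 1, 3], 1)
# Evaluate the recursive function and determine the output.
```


count([5, 3, 1, 1, 1, 3], 1)
lst[0]=5 != 1: 0 + count([3, 1, 1, 1, 3], 1)
lst[0]=3 != 1: 0 + count([1, 1, 1, 3], 1)
lst[0]=1 == 1: 1 + count([1, 1, 3], 1)
lst[0]=1 == 1: 1 + count([1, 3], 1)
lst[0]=1 == 1: 1 + count([3], 1)
lst[0]=3 != 1: 0 + count([], 1)
= 3


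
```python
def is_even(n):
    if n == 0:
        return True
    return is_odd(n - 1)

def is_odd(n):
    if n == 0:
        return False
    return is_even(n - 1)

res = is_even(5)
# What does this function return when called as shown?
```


is_even(5)
= is_odd(4)
= is_even(3)
= is_odd(2)
= is_even(1)
= is_odd(0)
n == 0: return False
= False


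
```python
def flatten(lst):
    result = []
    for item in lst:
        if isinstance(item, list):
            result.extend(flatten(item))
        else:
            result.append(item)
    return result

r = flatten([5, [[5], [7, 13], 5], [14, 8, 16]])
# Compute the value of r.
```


flatten([5, [[5], [7, 13], 5], [14, 8, 16]])
Processing each element:
  5 is not a list -> append 5
  [[5], [7, 13], 5] is a list -> flatten recursively -> [5, 7, 13, 5]
  [14, 8, 16] is a list -> flatten recursively -> [14, 8, 16]
= [5, 5, 7, 13, 5, 14, 8, 16]


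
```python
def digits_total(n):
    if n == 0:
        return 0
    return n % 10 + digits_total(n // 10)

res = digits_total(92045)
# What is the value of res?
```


digits_total(92045)
= 5 + digits_total(9204)
= 5 + 4 + digits_total(920)
= 5 + 4 + 0 + digits_total(92)
= 5 + 4 + 0 + 2 + digits_total(9)
= 5 + 4 + 0 + 2 + 9 + digits_total(0)
= 5 + 4 + 0 + 2 + 9 + 0
= 20


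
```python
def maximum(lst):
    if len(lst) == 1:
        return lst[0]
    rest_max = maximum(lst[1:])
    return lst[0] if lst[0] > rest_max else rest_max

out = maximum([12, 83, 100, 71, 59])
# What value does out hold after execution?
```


maximum([12, 83, 100, 71, 59])
= compare 12 with maximum([83, 100, 71, 59])
= compare 83 with maximum([100, 71, 59])
= compare 100 with maximum([71, 59])
= compare 71 with maximum([59])
Base: maximum([59]) = 59
compare 71 with 59: max = 71
compare 100 with 71: max = 100
compare 83 with 100: max = 100
compare 12 with 100: max = 100
= 100


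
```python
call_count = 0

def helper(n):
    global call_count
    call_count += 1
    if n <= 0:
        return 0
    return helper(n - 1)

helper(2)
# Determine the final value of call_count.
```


helper(2) calls helper(1) calls ... calls helper(0)
Total calls: 2 + 1 (for base case) = 3


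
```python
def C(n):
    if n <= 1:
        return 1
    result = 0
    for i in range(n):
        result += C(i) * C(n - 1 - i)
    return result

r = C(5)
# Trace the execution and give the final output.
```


C(5)
= sum of C(i) * C(5-1-i) for i in 0..4
First compute sub-values bottom-up:
  C(0) = 1, C(1) = 1
  C(2) = 1*1 + 1*1 = 2
  C(3) = 1*2 + 1*1 + 2*1 = 5
  C(4) = 1*5 + 1*2 + 2*1 + 5*1 = 14
Now C(5):
  C(0)*C(4) = 1*14 = 14
  C(1)*C(3) = 1*5 = 5
  C(2)*C(2) = 2*2 = 4
  C(3)*C(1) = 5*1 = 5
  C(4)*C(0) = 14*1 = 14
= 14 + 5 + 4 + 5 + 14
= 42


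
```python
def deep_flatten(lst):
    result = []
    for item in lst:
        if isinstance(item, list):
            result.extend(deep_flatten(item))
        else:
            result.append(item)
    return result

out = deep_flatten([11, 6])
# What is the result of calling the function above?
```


deep_flatten([11, 6])
Processing each element:
  11 is not a list -> append 11
  6 is not a list -> append 6
= [11, 6]


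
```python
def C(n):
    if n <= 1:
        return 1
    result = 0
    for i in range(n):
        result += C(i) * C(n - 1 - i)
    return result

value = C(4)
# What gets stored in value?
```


C(4)
= sum of C(i) * C(4-1-i) for i in 0..3
First compute sub-values bottom-up:
  C(0) = 1, C(1) = 1
  C(2) = 1*1 + 1*1 = 2
  C(3) = 1*2 + 1*1 + 2*1 = 5
Now C(4):
  C(0)*C(3) = 1*5 = 5
  C(1)*C(2) = 1*2 = 2
  C(2)*C(1) = 2*1 = 2
  C(3)*C(0) = 5*1 = 5
= 5 + 2 + 2 + 5
= 14


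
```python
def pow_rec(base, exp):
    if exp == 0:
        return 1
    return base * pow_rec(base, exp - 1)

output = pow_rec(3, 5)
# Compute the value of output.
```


pow_rec(3, 5)
= 3 * pow_rec(3, 4)
= 3 * 3 * pow_rec(3, 3)
= 3 * 3 * 3 * pow_rec(3, 2)
= 3 * 3 * 3 * 3 * pow_rec(3, 1)
= 3 * 3 * 3 * 3 * 3 * pow_rec(3, 0)
= 3 * 3 * 3 * 3 * 3 * 1
= 243


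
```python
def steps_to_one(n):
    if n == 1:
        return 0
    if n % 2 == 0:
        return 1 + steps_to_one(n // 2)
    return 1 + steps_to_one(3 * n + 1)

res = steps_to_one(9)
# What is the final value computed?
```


steps_to_one(9)
9 is odd -> 3*9+1 = 28 -> steps_to_one(28)
28 is even -> steps_to_one(14)
14 is even -> steps_to_one(7)
7 is odd -> 3*7+1 = 22 -> steps_to_one(22)
22 is even -> steps_to_one(11)
11 is odd -> 3*11+1 = 34 -> steps_to_one(34)
34 is even -> steps_to_one(17)
17 is odd -> 3*17+1 = 52 -> steps_to_one(52)
52 is even -> steps_to_one(26)
26 is even -> steps_to_one(13)
13 is odd -> 3*13+1 = 40 -> steps_to_one(40)
40 is even -> steps_to_one(20)
20 is even -> steps_to_one(10)
10 is even -> steps_to_one(5)
5 is odd -> 3*5+1 = 16 -> steps_to_one(16)
16 is even -> steps_to_one(8)
8 is even -> steps_to_one(4)
4 is even -> steps_to_one(2)
2 is even -> steps_to_one(1)
Reached 1 after 19 steps
= 19


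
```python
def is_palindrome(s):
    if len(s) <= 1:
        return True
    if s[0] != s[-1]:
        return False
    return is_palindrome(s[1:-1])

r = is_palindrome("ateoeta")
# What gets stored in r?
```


is_palindrome("ateoeta")
"ateoeta": s[0]='a' == s[-1]='a' -> is_palindrome("teoet")
"teoet": s[0]='t' == s[-1]='t' -> is_palindrome("eoe")
"eoe": s[0]='e' == s[-1]='e' -> is_palindrome("o")
"o": len <= 1 -> True
= True


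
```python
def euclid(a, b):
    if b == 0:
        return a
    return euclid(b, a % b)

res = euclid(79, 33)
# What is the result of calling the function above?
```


euclid(79, 33)
= euclid(33, 79 % 33) = euclid(33, 13)
= euclid(13, 33 % 13) = euclid(13, 7)
= euclid(7, 13 % 7) = euclid(7, 6)
= euclid(6, 7 % 6) = euclid(6, 1)
= euclid(1, 6 % 1) = euclid(1, 0)
b == 0, return a = 1


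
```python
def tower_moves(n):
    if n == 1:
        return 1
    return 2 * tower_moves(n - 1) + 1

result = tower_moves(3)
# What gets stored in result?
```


tower_moves(3)
= 2 * tower_moves(2) + 1
= 2 * (2 * tower_moves(1) + 1) + 1
Now compute bottom-up:
tower_moves(1) = 1
tower_moves(2) = 2 * 1 + 1 = 3
tower_moves(3) = 2 * 3 + 1 = 7
= 7


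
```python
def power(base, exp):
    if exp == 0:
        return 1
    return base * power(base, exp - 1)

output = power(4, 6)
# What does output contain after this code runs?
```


power(4, 6)
= 4 * power(4, 5)
= 4 * 4 * power(4, 4)
= 4 * 4 * 4 * power(4, 3)
= 4 * 4 * 4 * 4 * power(4, 2)
= 4 * 4 * 4 * 4 * 4 * power(4, 1)
= 4 * 4 * 4 * 4 * 4 * 4 * power(4, 0)
= 4 * 4 * 4 * 4 * 4 * 4 * 1
= 4096


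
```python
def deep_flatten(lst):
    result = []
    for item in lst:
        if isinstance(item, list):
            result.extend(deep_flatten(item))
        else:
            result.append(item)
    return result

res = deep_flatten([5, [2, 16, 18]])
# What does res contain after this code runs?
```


deep_flatten([5, [2, 16, 18]])
Processing each element:
  5 is not a list -> append 5
  [2, 16, 18] is a list -> deep_flatten recursively -> [2, 16, 18]
= [5, 2, 16, 18]


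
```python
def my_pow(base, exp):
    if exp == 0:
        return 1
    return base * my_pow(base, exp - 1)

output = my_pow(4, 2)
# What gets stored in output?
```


my_pow(4, 2)
= 4 * my_pow(4, 1)
= 4 * 4 * my_pow(4, 0)
= 4 * 4 * 1
= 16


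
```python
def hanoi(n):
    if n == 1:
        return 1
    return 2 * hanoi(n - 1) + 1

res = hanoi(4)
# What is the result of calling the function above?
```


hanoi(4)
= 2 * hanoi(3) + 1
= 2 * (2 * hanoi(2) + 1) + 1
= 2 * (2 * (2 * hanoi(1) + 1) + 1) + 1
Now compute bottom-up:
hanoi(1) = 1
hanoi(2) = 2 * 1 + 1 = 3
hanoi(3) = 2 * 3 + 1 = 7
hanoi(4) = 2 * 7 + 1 = 15
= 15


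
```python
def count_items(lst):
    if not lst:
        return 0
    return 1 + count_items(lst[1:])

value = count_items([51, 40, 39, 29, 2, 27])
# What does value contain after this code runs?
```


count_items([51, 40, 39, 29, 2, 27])
= 1 + count_items([40, 39, 29, 2, 27])
= 1 + 1 + count_items([39, 29, 2, 27])
= 1 + 1 + 1 + count_items([29, 2, 27])
= 1 + 1 + 1 + 1 + count_items([2, 27])
= 1 + 1 + 1 + 1 + 1 + count_items([27])
= 1 + 1 + 1 + 1 + 1 + 1 + count_items([])
= 1 + 1 + 1 + 1 + 1 + 1 + 0
= 6


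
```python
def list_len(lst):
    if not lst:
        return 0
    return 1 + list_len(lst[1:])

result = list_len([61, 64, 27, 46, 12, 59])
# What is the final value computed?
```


list_len([61, 64, 27, 46, 12, 59])
= 1 + list_len([64, 27, 46, 12, 59])
= 1 + 1 + list_len([27, 46, 12, 59])
= 1 + 1 + 1 + list_len([46, 12, 59])
= 1 + 1 + 1 + 1 + list_len([12, 59])
= 1 + 1 + 1 + 1 + 1 + list_len([59])
= 1 + 1 + 1 + 1 + 1 + 1 + list_len([])
= 1 + 1 + 1 + 1 + 1 + 1 + 0
= 6


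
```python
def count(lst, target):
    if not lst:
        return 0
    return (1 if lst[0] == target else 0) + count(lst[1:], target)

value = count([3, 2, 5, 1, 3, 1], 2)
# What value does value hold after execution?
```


count([3, 2, 5, 1, 3, 1], 2)
lst[0]=3 != 2: 0 + count([2, 5, 1, 3, 1], 2)
lst[0]=2 == 2: 1 + count([5, 1, 3, 1], 2)
lst[0]=5 != 2: 0 + count([1, 3, 1], 2)
lst[0]=1 != 2: 0 + count([3, 1], 2)
lst[0]=3 != 2: 0 + count([1], 2)
lst[0]=1 != 2: 0 + count([], 2)
= 1


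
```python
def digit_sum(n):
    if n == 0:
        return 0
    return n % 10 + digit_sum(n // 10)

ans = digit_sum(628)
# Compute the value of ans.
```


digit_sum(628)
= 8 + digit_sum(62)
= 8 + 2 + digit_sum(6)
= 8 + 2 + 6 + digit_sum(0)
= 8 + 2 + 6 + 0
= 16


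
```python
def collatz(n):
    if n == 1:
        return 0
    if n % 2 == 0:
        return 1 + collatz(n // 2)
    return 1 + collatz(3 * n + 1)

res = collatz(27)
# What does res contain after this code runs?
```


collatz(27)
27 is odd -> 3*27+1 = 82 -> collatz(82)
82 is even -> collatz(41)
41 is odd -> 3*41+1 = 124 -> collatz(124)
124 is even -> collatz(62)
62 is even -> collatz(31)
31 is odd -> 3*31+1 = 94 -> collatz(94)
94 is even -> collatz(47)
47 is odd -> 3*47+1 = 142 -> collatz(142)
142 is even -> collatz(71)
71 is odd -> 3*71+1 = 214 -> collatz(214)
214 is even -> collatz(107)
107 is odd -> 3*107+1 = 322 -> collatz(322)
322 is even -> collatz(161)
161 is odd -> 3*161+1 = 484 -> collatz(484)
484 is even -> collatz(242)
242 is even -> collatz(121)
121 is odd -> 3*121+1 = 364 -> collatz(364)
364 is even -> collatz(182)
182 is even -> collatz(91)
91 is odd -> 3*91+1 = 274 -> collatz(274)
274 is even -> collatz(137)
137 is odd -> 3*137+1 = 412 -> collatz(412)
412 is even -> collatz(206)
206 is even -> collatz(103)
103 is odd -> 3*103+1 = 310 -> collatz(310)
310 is even -> collatz(155)
155 is odd -> 3*155+1 = 466 -> collatz(466)
466 is even -> collatz(233)
233 is odd -> 3*233+1 = 700 -> collatz(700)
700 is even -> collatz(350)
350 is even -> collatz(175)
175 is odd -> 3*175+1 = 526 -> collatz(526)
526 is even -> collatz(263)
263 is odd -> 3*263+1 = 790 -> collatz(790)
790 is even -> collatz(395)
395 is odd -> 3*395+1 = 1186 -> collatz(1186)
1186 is even -> collatz(593)
593 is odd -> 3*593+1 = 1780 -> collatz(1780)
1780 is even -> collatz(890)
890 is even -> collatz(445)
445 is odd -> 3*445+1 = 1336 -> collatz(1336)
1336 is even -> collatz(668)
668 is even -> collatz(334)
334 is even -> collatz(167)
167 is odd -> 3*167+1 = 502 -> collatz(502)
502 is even -> collatz(251)
251 is odd -> 3*251+1 = 754 -> collatz(754)
754 is even -> collatz(377)
377 is odd -> 3*377+1 = 1132 -> collatz(1132)
1132 is even -> collatz(566)
566 is even -> collatz(283)
283 is odd -> 3*283+1 = 850 -> collatz(850)
850 is even -> collatz(425)
425 is odd -> 3*425+1 = 1276 -> collatz(1276)
1276 is even -> collatz(638)
638 is even -> collatz(319)
319 is odd -> 3*319+1 = 958 -> collatz(958)
958 is even -> collatz(479)
479 is odd -> 3*479+1 = 1438 -> collatz(1438)
1438 is even -> collatz(719)
719 is odd -> 3*719+1 = 2158 -> collatz(2158)
2158 is even -> collatz(1079)
1079 is odd -> 3*1079+1 = 3238 -> collatz(3238)
3238 is even -> collatz(1619)
1619 is odd -> 3*1619+1 = 4858 -> collatz(4858)
4858 is even -> collatz(2429)
2429 is odd -> 3*2429+1 = 7288 -> collatz(7288)
7288 is even -> collatz(3644)
3644 is even -> collatz(1822)
1822 is even -> collatz(911)
911 is odd -> 3*911+1 = 2734 -> collatz(2734)
2734 is even -> collatz(1367)
1367 is odd -> 3*1367+1 = 4102 -> collatz(4102)
4102 is even -> collatz(2051)
2051 is odd -> 3*2051+1 = 6154 -> collatz(6154)
6154 is even -> collatz(3077)
3077 is odd -> 3*3077+1 = 9232 -> collatz(9232)
9232 is even -> collatz(4616)
4616 is even -> collatz(2308)
2308 is even -> collatz(1154)
1154 is even -> collatz(577)
577 is odd -> 3*577+1 = 1732 -> collatz(1732)
1732 is even -> collatz(866)
866 is even -> collatz(433)
433 is odd -> 3*433+1 = 1300 -> collatz(1300)
1300 is even -> collatz(650)
650 is even -> collatz(325)
325 is odd -> 3*325+1 = 976 -> collatz(976)
976 is even -> collatz(488)
488 is even -> collatz(244)
244 is even -> collatz(122)
122 is even -> collatz(61)
61 is odd -> 3*61+1 = 184 -> collatz(184)
184 is even -> collatz(92)
92 is even -> collatz(46)
46 is even -> collatz(23)
23 is odd -> 3*23+1 = 70 -> collatz(70)
70 is even -> collatz(35)
35 is odd -> 3*35+1 = 106 -> collatz(106)
106 is even -> collatz(53)
53 is odd -> 3*53+1 = 160 -> collatz(160)
160 is even -> collatz(80)
80 is even -> collatz(40)
40 is even -> collatz(20)
20 is even -> collatz(10)
10 is even -> collatz(5)
5 is odd -> 3*5+1 = 16 -> collatz(16)
16 is even -> collatz(8)
8 is even -> collatz(4)
4 is even -> collatz(2)
2 is even -> collatz(1)
Reached 1 after 111 steps
= 111


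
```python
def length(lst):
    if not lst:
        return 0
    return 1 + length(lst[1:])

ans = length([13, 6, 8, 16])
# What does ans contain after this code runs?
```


length([13, 6, 8, 16])
= 1 + length([6, 8, 16])
= 1 + 1 + length([8, 16])
= 1 + 1 + 1 + length([16])
= 1 + 1 + 1 + 1 + length([])
= 1 + 1 + 1 + 1 + 0
= 4


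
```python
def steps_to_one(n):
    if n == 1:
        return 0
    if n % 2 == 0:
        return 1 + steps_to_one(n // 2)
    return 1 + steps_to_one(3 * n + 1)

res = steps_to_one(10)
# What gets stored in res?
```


steps_to_one(10)
10 is even -> steps_to_one(5)
5 is odd -> 3*5+1 = 16 -> steps_to_one(16)
16 is even -> steps_to_one(8)
8 is even -> steps_to_one(4)
4 is even -> steps_to_one(2)
2 is even -> steps_to_one(1)
Reached 1 after 6 steps
= 6


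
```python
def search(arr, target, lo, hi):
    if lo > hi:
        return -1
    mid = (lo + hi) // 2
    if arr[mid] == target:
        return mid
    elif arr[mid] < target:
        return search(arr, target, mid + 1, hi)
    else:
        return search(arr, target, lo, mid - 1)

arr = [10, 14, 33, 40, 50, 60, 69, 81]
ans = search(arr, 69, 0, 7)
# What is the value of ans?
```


search(arr, 69, 0, 7)
lo=0, hi=7, mid=3, arr[mid]=40
40 < 69, search right half
lo=4, hi=7, mid=5, arr[mid]=60
60 < 69, search right half
lo=6, hi=7, mid=6, arr[mid]=69
arr[6] == 69, found at index 6
= 6


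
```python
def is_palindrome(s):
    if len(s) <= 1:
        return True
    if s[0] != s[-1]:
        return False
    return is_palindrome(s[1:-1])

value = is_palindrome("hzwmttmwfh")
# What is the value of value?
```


is_palindrome("hzwmttmwfh")
"hzwmttmwfh": s[0]='h' == s[-1]='h' -> is_palindrome("zwmttmwf")
"zwmttmwf": s[0]='z' != s[-1]='f' -> False
= False


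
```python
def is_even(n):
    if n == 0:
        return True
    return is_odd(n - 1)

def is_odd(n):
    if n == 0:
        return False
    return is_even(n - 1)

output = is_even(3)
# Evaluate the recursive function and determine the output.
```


is_even(3)
= is_odd(2)
= is_even(1)
= is_odd(0)
n == 0: return False
= False


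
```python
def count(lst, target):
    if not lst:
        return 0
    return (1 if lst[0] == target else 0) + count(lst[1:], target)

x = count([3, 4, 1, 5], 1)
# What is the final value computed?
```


count([3, 4, 1, 5], 1)
lst[0]=3 != 1: 0 + count([4, 1, 5], 1)
lst[0]=4 != 1: 0 + count([1, 5], 1)
lst[0]=1 == 1: 1 + count([5], 1)
lst[0]=5 != 1: 0 + count([], 1)
= 1


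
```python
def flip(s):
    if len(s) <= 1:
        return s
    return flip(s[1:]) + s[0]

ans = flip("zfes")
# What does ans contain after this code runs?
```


flip("zfes")
= flip("fes") + "z"
= flip("es") + "f" + "z"
= flip("s") + "e" + "f" + "z"
= "s" + "e" + "f" + "z"
= "sefz"


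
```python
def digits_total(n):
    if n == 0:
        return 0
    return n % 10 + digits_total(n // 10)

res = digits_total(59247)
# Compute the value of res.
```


digits_total(59247)
= 7 + digits_total(5924)
= 7 + 4 + digits_total(592)
= 7 + 4 + 2 + digits_total(59)
= 7 + 4 + 2 + 9 + digits_total(5)
= 7 + 4 + 2 + 9 + 5 + digits_total(0)
= 7 + 4 + 2 + 9 + 5 + 0
= 27


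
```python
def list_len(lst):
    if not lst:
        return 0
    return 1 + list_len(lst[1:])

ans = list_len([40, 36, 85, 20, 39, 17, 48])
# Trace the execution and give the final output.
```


list_len([40, 36, 85, 20, 39, 17, 48])
= 1 + list_len([36, 85, 20, 39, 17, 48])
= 1 + 1 + list_len([85, 20, 39, 17, 48])
= 1 + 1 + 1 + list_len([20, 39, 17, 48])
= 1 + 1 + 1 + 1 + list_len([39, 17, 48])
= 1 + 1 + 1 + 1 + 1 + list_len([17, 48])
= 1 + 1 + 1 + 1 + 1 + 1 + list_len([48])
= 1 + 1 + 1 + 1 + 1 + 1 + 1 + list_len([])
= 1 + 1 + 1 + 1 + 1 + 1 + 1 + 0
= 7


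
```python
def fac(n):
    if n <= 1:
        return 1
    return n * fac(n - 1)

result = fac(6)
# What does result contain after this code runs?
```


fac(6)
= 6 * fac(5)
= 6 * 5 * fac(4)
= 6 * 5 * 4 * fac(3)
= 6 * 5 * 4 * 3 * fac(2)
= 6 * 5 * 4 * 3 * 2 * fac(1)
= 6 * 5 * 4 * 3 * 2 * 1
= 720


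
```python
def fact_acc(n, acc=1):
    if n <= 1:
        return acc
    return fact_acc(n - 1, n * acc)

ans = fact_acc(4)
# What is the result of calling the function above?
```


fact_acc(4, 1)
= fact_acc(3, 4 * 1) = fact_acc(3, 4)
= fact_acc(2, 3 * 4) = fact_acc(2, 12)
= fact_acc(1, 2 * 12) = fact_acc(1, 24)
n <= 1, return acc = 24


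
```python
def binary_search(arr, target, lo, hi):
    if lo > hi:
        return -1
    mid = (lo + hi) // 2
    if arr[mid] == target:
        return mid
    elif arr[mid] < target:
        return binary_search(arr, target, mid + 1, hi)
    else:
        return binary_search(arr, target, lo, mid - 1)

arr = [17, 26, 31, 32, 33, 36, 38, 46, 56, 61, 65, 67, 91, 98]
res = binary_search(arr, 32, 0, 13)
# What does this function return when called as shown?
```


binary_search(arr, 32, 0, 13)
lo=0, hi=13, mid=6, arr[mid]=38
38 > 32, search left half
lo=0, hi=5, mid=2, arr[mid]=31
31 < 32, search right half
lo=3, hi=5, mid=4, arr[mid]=33
33 > 32, search left half
lo=3, hi=3, mid=3, arr[mid]=32
arr[3] == 32, found at index 3
= 3
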